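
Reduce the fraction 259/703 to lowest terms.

7/19

259 = 7 × 37
703 = 19 × 37
gcd(259, 703) = 37.
Divide numerator and denominator by 37: 259/703 = 7/19.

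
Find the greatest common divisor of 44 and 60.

4

44 = 2^2 × 11
60 = 2^2 × 3 × 5
gcd(44, 60) = 2^2 = 4.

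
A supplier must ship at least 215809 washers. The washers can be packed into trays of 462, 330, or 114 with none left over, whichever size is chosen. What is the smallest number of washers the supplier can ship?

The number of washers must be a common multiple of 462, 330, and 114, so a multiple of their LCM.
462 = 2 × 3 × 7 × 11
330 = 2 × 3 × 5 × 11
114 = 2 × 3 × 19
LCM(462, 330, 114) = 2 × 3 × 5 × 7 × 11 × 19 = 43890.
Smallest multiple of 43890 that is ≥ 215809: ⌈215809/43890⌉ × 43890 = 5 × 43890 = 219450.

219450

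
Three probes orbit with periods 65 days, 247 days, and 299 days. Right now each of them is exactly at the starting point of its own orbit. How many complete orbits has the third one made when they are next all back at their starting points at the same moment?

95 orbits

All finish a whole number of cycles simultaneously at t = LCM of the periods.
65 = 5 × 13
247 = 13 × 19
299 = 13 × 23
LCM(65, 247, 299) = 5 × 13 × 19 × 23 = 28405.
Orbits for period 299: 28405 / 299 = 95.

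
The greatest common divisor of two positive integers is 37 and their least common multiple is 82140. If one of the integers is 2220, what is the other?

For two integers, gcd × lcm = product, so the other is (37 × 82140) / 2220 = 3039180 / 2220 = 1369.

1369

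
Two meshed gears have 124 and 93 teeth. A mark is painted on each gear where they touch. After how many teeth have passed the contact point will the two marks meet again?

372 teeth

They coincide at every common multiple of the periods; the first is the LCM.
124 = 2^2 × 31
93 = 3 × 31
LCM(124, 93) = 2^2 × 3 × 31 = 372.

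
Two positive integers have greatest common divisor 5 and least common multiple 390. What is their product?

1950

For any two positive integers, gcd × lcm = product = 5 × 390 = 1950.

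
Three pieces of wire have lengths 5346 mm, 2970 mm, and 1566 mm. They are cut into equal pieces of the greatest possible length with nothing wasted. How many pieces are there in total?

Piece length = gcd(5346, 2970, 1566).
5346 = 2 × 3^5 × 11
2970 = 2 × 3^3 × 5 × 11
1566 = 2 × 3^3 × 29
gcd(5346, 2970, 1566) = 2 × 3^3 = 54.
Total pieces = 5346/54 + 2970/54 + 1566/54 = 99 + 55 + 29 = 183.

183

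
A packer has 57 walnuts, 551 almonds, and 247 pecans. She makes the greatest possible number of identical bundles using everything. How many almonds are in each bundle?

29

Number of bundles = gcd(57, 551, 247).
57 = 3 × 19
551 = 19 × 29
247 = 13 × 19
gcd(57, 551, 247) = 19.
almonds per bundle = 551 / 19 = 29.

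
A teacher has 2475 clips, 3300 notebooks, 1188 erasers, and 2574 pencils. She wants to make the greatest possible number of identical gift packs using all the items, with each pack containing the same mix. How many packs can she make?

33 packs

The pack count must divide each quantity, so the greatest is gcd(2475, 3300, 1188, 2574).
2475 = 3^2 × 5^2 × 11
3300 = 2^2 × 3 × 5^2 × 11
1188 = 2^2 × 3^3 × 11
2574 = 2 × 3^2 × 11 × 13
gcd(2475, 3300, 1188, 2574) = 3 × 11 = 33.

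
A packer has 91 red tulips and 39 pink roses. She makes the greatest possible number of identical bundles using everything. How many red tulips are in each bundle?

7

Number of bundles = gcd(91, 39).
91 = 7 × 13
39 = 3 × 13
gcd(91, 39) = 13.
red tulips per bundle = 91 / 13 = 7.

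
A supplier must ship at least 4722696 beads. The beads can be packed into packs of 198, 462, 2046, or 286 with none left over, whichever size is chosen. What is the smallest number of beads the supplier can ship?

5027022

The number of beads must be a common multiple of 198, 462, 2046, and 286, so a multiple of their LCM.
198 = 2 × 3^2 × 11
462 = 2 × 3 × 7 × 11
2046 = 2 × 3 × 11 × 31
286 = 2 × 11 × 13
LCM(198, 462, 2046, 286) = 2 × 3^2 × 7 × 11 × 13 × 31 = 558558.
Smallest multiple of 558558 that is ≥ 4722696: ⌈4722696/558558⌉ × 558558 = 9 × 558558 = 5027022.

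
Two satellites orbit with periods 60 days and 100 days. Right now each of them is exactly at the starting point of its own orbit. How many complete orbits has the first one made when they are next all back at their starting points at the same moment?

All finish a whole number of cycles simultaneously at t = LCM of the periods.
60 = 2^2 × 3 × 5
100 = 2^2 × 5^2
LCM(60, 100) = 2^2 × 3 × 5^2 = 300.
Orbits for period 60: 300 / 60 = 5.

5 orbits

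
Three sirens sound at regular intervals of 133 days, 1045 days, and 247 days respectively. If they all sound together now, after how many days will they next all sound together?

The first simultaneous occurrence is after LCM of the individual periods.
133 = 7 × 19
1045 = 5 × 11 × 19
247 = 13 × 19
LCM(133, 1045, 247) = 5 × 7 × 11 × 13 × 19 = 95095.

95095 days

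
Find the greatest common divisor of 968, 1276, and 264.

44

968 = 2^3 × 11^2
1276 = 2^2 × 11 × 29
264 = 2^3 × 3 × 11
gcd(968, 1276, 264) = 2^2 × 11 = 44.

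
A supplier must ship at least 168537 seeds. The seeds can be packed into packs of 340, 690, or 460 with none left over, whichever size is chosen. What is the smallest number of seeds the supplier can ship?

The number of seeds must be a common multiple of 340, 690, and 460, so a multiple of their LCM.
340 = 2^2 × 5 × 17
690 = 2 × 3 × 5 × 23
460 = 2^2 × 5 × 23
LCM(340, 690, 460) = 2^2 × 3 × 5 × 17 × 23 = 23460.
Smallest multiple of 23460 that is ≥ 168537: ⌈168537/23460⌉ × 23460 = 8 × 23460 = 187680.

187680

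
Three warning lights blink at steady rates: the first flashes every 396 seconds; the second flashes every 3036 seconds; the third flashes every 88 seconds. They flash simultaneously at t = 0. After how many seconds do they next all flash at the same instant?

18216 seconds

The first simultaneous occurrence is after LCM of the individual periods.
396 = 2^2 × 3^2 × 11
3036 = 2^2 × 3 × 11 × 23
88 = 2^3 × 11
LCM(396, 3036, 88) = 2^3 × 3^2 × 11 × 23 = 18216.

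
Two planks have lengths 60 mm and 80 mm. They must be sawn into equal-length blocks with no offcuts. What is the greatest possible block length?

The block length must divide every plank, so the greatest is gcd(60, 80).
60 = 2^2 × 3 × 5
80 = 2^4 × 5
gcd(60, 80) = 2^2 × 5 = 20.

20 mm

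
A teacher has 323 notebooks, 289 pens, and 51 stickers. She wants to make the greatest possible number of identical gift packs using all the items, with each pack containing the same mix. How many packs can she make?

The pack count must divide each quantity, so the greatest is gcd(323, 289, 51).
323 = 17 × 19
289 = 17^2
51 = 3 × 17
gcd(323, 289, 51) = 17.

17 packs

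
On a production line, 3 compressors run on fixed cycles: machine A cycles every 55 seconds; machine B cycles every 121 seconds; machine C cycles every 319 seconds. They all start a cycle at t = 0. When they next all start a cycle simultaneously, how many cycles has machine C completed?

They are all back at their starting positions together after one LCM of the periods.
55 = 5 × 11
121 = 11^2
319 = 11 × 29
LCM(55, 121, 319) = 5 × 11^2 × 29 = 17545.
Cycles for period 319: 17545 / 319 = 55.

55 cycles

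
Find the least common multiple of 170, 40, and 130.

8840

170 = 2 × 5 × 17
40 = 2^3 × 5
130 = 2 × 5 × 13
LCM(170, 40, 130) = 2^3 × 5 × 13 × 17 = 8840.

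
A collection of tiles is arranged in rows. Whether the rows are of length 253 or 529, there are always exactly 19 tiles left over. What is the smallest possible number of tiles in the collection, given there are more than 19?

5838

N − 19 must be a common multiple of 253 and 529.
253 = 11 × 23
529 = 23^2
LCM(253, 529) = 11 × 23^2 = 5819.
Smallest N > 19 is LCM + 19 = 5819 + 19 = 5838.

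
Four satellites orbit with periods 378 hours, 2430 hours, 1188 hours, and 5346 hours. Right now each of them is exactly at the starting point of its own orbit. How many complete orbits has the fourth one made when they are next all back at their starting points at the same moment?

They are all back at their starting positions together after one LCM of the periods.
378 = 2 × 3^3 × 7
2430 = 2 × 3^5 × 5
1188 = 2^2 × 3^3 × 11
5346 = 2 × 3^5 × 11
LCM(378, 2430, 1188, 5346) = 2^2 × 3^5 × 5 × 7 × 11 = 374220.
Orbits for period 5346: 374220 / 5346 = 70.

70 orbits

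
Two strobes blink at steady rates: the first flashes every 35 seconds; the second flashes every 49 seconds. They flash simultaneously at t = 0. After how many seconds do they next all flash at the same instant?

The first simultaneous occurrence is after LCM of the individual periods.
35 = 5 × 7
49 = 7^2
LCM(35, 49) = 5 × 7^2 = 245.

245 seconds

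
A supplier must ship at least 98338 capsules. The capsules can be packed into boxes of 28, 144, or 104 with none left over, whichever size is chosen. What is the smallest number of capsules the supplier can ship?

104832

The number of capsules must be a common multiple of 28, 144, and 104, so a multiple of their LCM.
28 = 2^2 × 7
144 = 2^4 × 3^2
104 = 2^3 × 13
LCM(28, 144, 104) = 2^4 × 3^2 × 7 × 13 = 13104.
Smallest multiple of 13104 that is ≥ 98338: ⌈98338/13104⌉ × 13104 = 8 × 13104 = 104832.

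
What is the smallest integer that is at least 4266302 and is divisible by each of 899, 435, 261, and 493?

The integer must be a common multiple of 899, 435, 261, and 493, so a multiple of their LCM.
899 = 29 × 31
435 = 3 × 5 × 29
261 = 3^2 × 29
493 = 17 × 29
LCM(899, 435, 261, 493) = 3^2 × 5 × 17 × 29 × 31 = 687735.
Smallest multiple of 687735 that is ≥ 4266302: ⌈4266302/687735⌉ × 687735 = 7 × 687735 = 4814145.

4814145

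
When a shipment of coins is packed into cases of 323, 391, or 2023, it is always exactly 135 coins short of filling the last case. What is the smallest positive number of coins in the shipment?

883916

Being 135 short of a full case of size k means N ≡ −135 (mod k), i.e. N + 135 is a multiple of each size.
323 = 17 × 19
391 = 17 × 23
2023 = 7 × 17^2
LCM(323, 391, 2023) = 7 × 17^2 × 19 × 23 = 884051.
Smallest positive N is 884051 − 135 = 883916.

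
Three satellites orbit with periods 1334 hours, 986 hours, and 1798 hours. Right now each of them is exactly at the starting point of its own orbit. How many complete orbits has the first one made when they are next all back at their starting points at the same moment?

527 orbits

All finish a whole number of cycles simultaneously at t = LCM of the periods.
1334 = 2 × 23 × 29
986 = 2 × 17 × 29
1798 = 2 × 29 × 31
LCM(1334, 986, 1798) = 2 × 17 × 23 × 29 × 31 = 703018.
Orbits for period 1334: 703018 / 1334 = 527.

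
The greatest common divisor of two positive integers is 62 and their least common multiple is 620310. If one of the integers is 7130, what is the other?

For two integers, gcd × lcm = product, so the other is (62 × 620310) / 7130 = 38459220 / 7130 = 5394.

5394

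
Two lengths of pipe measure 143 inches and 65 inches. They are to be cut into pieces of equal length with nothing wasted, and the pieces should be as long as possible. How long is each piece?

13 inches

By the Euclidean algorithm:
143 = 2 × 65 + 13
65 = 5 × 13 + 0
gcd(143, 65) = 13.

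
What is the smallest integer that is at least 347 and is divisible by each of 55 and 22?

The integer must be a common multiple of 55 and 22, so a multiple of their LCM.
55 = 5 × 11
22 = 2 × 11
LCM(55, 22) = 2 × 5 × 11 = 110.
Smallest multiple of 110 that is ≥ 347: ⌈347/110⌉ × 110 = 4 × 110 = 440.

440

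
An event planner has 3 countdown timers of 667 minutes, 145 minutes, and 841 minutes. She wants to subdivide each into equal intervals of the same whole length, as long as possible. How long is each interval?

29 minutes

The interval must divide each timer length; the longest such is the gcd.
667 = 23 × 29
145 = 5 × 29
841 = 29^2
gcd(667, 145, 841) = 29.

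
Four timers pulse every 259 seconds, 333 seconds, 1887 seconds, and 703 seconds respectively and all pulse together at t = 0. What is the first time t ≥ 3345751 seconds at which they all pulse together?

Joint pulses occur at multiples of LCM(259, 333, 1887, 703).
259 = 7 × 37
333 = 3^2 × 37
1887 = 3 × 17 × 37
703 = 19 × 37
LCM(259, 333, 1887, 703) = 3^2 × 7 × 17 × 19 × 37 = 752913.
Smallest multiple of 752913 that is ≥ 3345751: ⌈3345751/752913⌉ × 752913 = 5 × 752913 = 3764565.

3764565 seconds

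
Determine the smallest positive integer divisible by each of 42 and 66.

462

42 = 2 × 3 × 7
66 = 2 × 3 × 11
LCM(42, 66) = 2 × 3 × 7 × 11 = 462.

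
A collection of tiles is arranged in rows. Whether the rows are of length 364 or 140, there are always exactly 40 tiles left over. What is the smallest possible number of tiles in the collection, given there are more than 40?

1860

N − 40 must be a common multiple of 364 and 140.
364 = 2^2 × 7 × 13
140 = 2^2 × 5 × 7
LCM(364, 140) = 2^2 × 5 × 7 × 13 = 1820.
Smallest N > 40 is LCM + 40 = 1820 + 40 = 1860.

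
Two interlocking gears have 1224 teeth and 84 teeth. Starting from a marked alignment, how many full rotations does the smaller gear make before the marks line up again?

They are all back at their starting positions together after one LCM of the periods.
1224 = 2^3 × 3^2 × 17
84 = 2^2 × 3 × 7
LCM(1224, 84) = 2^3 × 3^2 × 7 × 17 = 8568.
Rotations for period 84: 8568 / 84 = 102.

102 rotations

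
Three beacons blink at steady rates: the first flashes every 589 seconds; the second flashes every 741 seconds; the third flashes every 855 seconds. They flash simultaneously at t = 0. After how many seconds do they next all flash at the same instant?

They coincide at every common multiple of the periods; the first is the LCM.
589 = 19 × 31
741 = 3 × 13 × 19
855 = 3^2 × 5 × 19
LCM(589, 741, 855) = 3^2 × 5 × 13 × 19 × 31 = 344565.

344565 seconds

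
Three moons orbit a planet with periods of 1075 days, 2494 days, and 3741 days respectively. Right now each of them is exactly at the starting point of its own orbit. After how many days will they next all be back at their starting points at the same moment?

187050 days

They coincide at every common multiple of the periods; the first is the LCM.
1075 = 5^2 × 43
2494 = 2 × 29 × 43
3741 = 3 × 29 × 43
LCM(1075, 2494, 3741) = 2 × 3 × 5^2 × 29 × 43 = 187050.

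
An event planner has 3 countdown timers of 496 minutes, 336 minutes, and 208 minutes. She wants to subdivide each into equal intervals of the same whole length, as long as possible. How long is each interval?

16 minutes

The interval must divide each timer length; the longest such is the gcd.
496 = 2^4 × 31
336 = 2^4 × 3 × 7
208 = 2^4 × 13
gcd(496, 336, 208) = 2^4 = 16.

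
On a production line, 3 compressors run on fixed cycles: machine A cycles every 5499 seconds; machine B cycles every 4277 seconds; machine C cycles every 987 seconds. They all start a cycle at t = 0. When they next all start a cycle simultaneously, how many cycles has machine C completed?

39 cycles

All finish a whole number of cycles simultaneously at t = LCM of the periods.
5499 = 3^2 × 13 × 47
4277 = 7 × 13 × 47
987 = 3 × 7 × 47
LCM(5499, 4277, 987) = 3^2 × 7 × 13 × 47 = 38493.
Cycles for period 987: 38493 / 987 = 39.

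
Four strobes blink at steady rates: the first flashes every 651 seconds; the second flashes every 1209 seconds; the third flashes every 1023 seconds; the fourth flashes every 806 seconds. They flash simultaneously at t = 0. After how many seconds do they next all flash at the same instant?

186186 seconds

They coincide at every common multiple of the periods; the first is the LCM.
651 = 3 × 7 × 31
1209 = 3 × 13 × 31
1023 = 3 × 11 × 31
806 = 2 × 13 × 31
LCM(651, 1209, 1023, 806) = 2 × 3 × 7 × 11 × 13 × 31 = 186186.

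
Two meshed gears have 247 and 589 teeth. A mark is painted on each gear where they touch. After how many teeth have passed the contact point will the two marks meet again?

The first simultaneous occurrence is after LCM of the individual periods.
247 = 13 × 19
589 = 19 × 31
LCM(247, 589) = 13 × 19 × 31 = 7657.

7657 teeth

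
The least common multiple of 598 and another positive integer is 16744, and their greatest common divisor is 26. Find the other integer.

gcd × lcm = product of the two integers, so the other integer is (26 × 16744) / 598 = 728.

728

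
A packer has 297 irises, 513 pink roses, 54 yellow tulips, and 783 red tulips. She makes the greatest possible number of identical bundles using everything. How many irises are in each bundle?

11

Number of bundles = gcd(297, 513, 54, 783).
297 = 3^3 × 11
513 = 3^3 × 19
54 = 2 × 3^3
783 = 3^3 × 29
gcd(297, 513, 54, 783) = 3^3 = 27.
irises per bundle = 297 / 27 = 11.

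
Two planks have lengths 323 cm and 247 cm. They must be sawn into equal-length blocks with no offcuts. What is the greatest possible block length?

19 cm

The block length must divide every plank, so the greatest is gcd(323, 247).
323 = 17 × 19
247 = 13 × 19
gcd(323, 247) = 19.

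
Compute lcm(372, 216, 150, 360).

372 = 2^2 × 3 × 31
216 = 2^3 × 3^3
150 = 2 × 3 × 5^2
360 = 2^3 × 3^2 × 5
LCM(372, 216, 150, 360) = 2^3 × 3^3 × 5^2 × 31 = 167400.

167400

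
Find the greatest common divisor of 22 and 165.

22 = 2 × 11
165 = 3 × 5 × 11
gcd(22, 165) = 11.

11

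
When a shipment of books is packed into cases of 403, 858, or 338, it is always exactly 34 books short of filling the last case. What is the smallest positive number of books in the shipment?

345740

Being 34 short of a full case of size k means N ≡ −34 (mod k), i.e. N + 34 is a multiple of each size.
403 = 13 × 31
858 = 2 × 3 × 11 × 13
338 = 2 × 13^2
LCM(403, 858, 338) = 2 × 3 × 11 × 13^2 × 31 = 345774.
Smallest positive N is 345774 − 34 = 345740.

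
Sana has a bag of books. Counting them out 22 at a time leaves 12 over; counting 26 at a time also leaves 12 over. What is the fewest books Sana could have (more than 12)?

298

N − 12 must be a common multiple of 22 and 26.
22 = 2 × 11
26 = 2 × 13
LCM(22, 26) = 2 × 11 × 13 = 286.
Smallest N > 12 is LCM + 12 = 286 + 12 = 298.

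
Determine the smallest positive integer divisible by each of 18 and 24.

72

18 = 2 × 3^2
24 = 2^3 × 3
LCM(18, 24) = 2^3 × 3^2 = 72.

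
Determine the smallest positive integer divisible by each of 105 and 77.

1155

105 = 3 × 5 × 7
77 = 7 × 11
LCM(105, 77) = 3 × 5 × 7 × 11 = 1155.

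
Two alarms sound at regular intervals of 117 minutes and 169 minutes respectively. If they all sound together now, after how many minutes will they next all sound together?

We need the least common multiple of the intervals.
117 = 3^2 × 13
169 = 13^2
LCM(117, 169) = 3^2 × 13^2 = 1521.

1521 minutes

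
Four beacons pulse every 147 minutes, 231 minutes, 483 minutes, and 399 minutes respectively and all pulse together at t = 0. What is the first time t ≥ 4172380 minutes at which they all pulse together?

Joint pulses occur at multiples of LCM(147, 231, 483, 399).
147 = 3 × 7^2
231 = 3 × 7 × 11
483 = 3 × 7 × 23
399 = 3 × 7 × 19
LCM(147, 231, 483, 399) = 3 × 7^2 × 11 × 19 × 23 = 706629.
Smallest multiple of 706629 that is ≥ 4172380: ⌈4172380/706629⌉ × 706629 = 6 × 706629 = 4239774.

4239774 minutes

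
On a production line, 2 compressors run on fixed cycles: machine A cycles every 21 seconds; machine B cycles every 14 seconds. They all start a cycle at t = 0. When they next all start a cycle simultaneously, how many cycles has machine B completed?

All finish a whole number of cycles simultaneously at t = LCM of the periods.
21 = 3 × 7
14 = 2 × 7
LCM(21, 14) = 2 × 3 × 7 = 42.
Cycles for period 14: 42 / 14 = 3.

3 cycles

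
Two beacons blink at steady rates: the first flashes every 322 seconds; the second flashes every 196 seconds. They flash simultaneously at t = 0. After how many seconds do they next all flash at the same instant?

4508 seconds

We need the least common multiple of the intervals.
322 = 2 × 7 × 23
196 = 2^2 × 7^2
LCM(322, 196) = 2^2 × 7^2 × 23 = 4508.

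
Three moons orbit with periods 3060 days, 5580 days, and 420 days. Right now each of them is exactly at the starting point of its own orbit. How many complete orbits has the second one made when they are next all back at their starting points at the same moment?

119 orbits

The first common completion time is the LCM of the periods.
3060 = 2^2 × 3^2 × 5 × 17
5580 = 2^2 × 3^2 × 5 × 31
420 = 2^2 × 3 × 5 × 7
LCM(3060, 5580, 420) = 2^2 × 3^2 × 5 × 7 × 17 × 31 = 664020.
Orbits for period 5580: 664020 / 5580 = 119.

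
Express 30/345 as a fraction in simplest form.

2/23

30 = 2 × 3 × 5
345 = 3 × 5 × 23
gcd(30, 345) = 3 × 5 = 15.
Divide numerator and denominator by 15: 30/345 = 2/23.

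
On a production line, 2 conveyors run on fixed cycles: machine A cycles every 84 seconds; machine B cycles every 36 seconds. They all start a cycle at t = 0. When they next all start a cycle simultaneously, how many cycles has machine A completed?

All finish a whole number of cycles simultaneously at t = LCM of the periods.
84 = 2^2 × 3 × 7
36 = 2^2 × 3^2
LCM(84, 36) = 2^2 × 3^2 × 7 = 252.
Cycles for period 84: 252 / 84 = 3.

3 cycles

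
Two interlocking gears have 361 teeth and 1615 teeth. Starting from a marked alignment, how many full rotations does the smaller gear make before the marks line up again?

85 rotations

The first common completion time is the LCM of the periods.
361 = 19^2
1615 = 5 × 17 × 19
LCM(361, 1615) = 5 × 17 × 19^2 = 30685.
Rotations for period 361: 30685 / 361 = 85.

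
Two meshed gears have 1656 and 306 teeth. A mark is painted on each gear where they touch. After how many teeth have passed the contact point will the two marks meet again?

28152 teeth

They coincide at every common multiple of the periods; the first is the LCM.
1656 = 2^3 × 3^2 × 23
306 = 2 × 3^2 × 17
LCM(1656, 306) = 2^3 × 3^2 × 17 × 23 = 28152.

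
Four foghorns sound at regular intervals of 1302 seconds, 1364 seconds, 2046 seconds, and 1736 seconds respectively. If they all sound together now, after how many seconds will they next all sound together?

They coincide at every common multiple of the periods; the first is the LCM.
1302 = 2 × 3 × 7 × 31
1364 = 2^2 × 11 × 31
2046 = 2 × 3 × 11 × 31
1736 = 2^3 × 7 × 31
LCM(1302, 1364, 2046, 1736) = 2^3 × 3 × 7 × 11 × 31 = 57288.

57288 seconds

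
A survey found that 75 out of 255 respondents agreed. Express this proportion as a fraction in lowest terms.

75 = 3 × 5^2
255 = 3 × 5 × 17
gcd(75, 255) = 3 × 5 = 15.
Divide numerator and denominator by 15: 75/255 = 5/17.

5/17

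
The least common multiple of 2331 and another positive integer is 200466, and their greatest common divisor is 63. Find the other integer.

gcd × lcm = product of the two integers, so the other integer is (63 × 200466) / 2331 = 5418.

5418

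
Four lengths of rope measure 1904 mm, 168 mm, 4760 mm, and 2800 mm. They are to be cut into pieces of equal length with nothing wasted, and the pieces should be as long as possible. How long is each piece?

56 mm

Each piece length must divide every original length, so the longest possible is gcd(1904, 168, 4760, 2800).
1904 = 2^4 × 7 × 17
168 = 2^3 × 3 × 7
4760 = 2^3 × 5 × 7 × 17
2800 = 2^4 × 5^2 × 7
gcd(1904, 168, 4760, 2800) = 2^3 × 7 = 56.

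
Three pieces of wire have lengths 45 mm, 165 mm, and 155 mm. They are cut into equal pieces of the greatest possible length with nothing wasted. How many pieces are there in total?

73

Piece length = gcd(45, 165, 155).
45 = 3^2 × 5
165 = 3 × 5 × 11
155 = 5 × 31
gcd(45, 165, 155) = 5.
Total pieces = 45/5 + 165/5 + 155/5 = 9 + 33 + 31 = 73.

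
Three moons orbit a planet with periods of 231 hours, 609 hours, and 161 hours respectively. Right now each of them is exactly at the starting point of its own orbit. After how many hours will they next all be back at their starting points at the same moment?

We need the least common multiple of the intervals.
231 = 3 × 7 × 11
609 = 3 × 7 × 29
161 = 7 × 23
LCM(231, 609, 161) = 3 × 7 × 11 × 23 × 29 = 154077.

154077 hours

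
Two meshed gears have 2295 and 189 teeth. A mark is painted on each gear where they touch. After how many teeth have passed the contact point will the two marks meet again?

16065 teeth

The first simultaneous occurrence is after LCM of the individual periods.
2295 = 3^3 × 5 × 17
189 = 3^3 × 7
LCM(2295, 189) = 3^3 × 5 × 7 × 17 = 16065.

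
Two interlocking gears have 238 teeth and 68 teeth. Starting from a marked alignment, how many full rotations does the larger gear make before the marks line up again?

2 rotations

All finish a whole number of cycles simultaneously at t = LCM of the periods.
238 = 2 × 7 × 17
68 = 2^2 × 17
LCM(238, 68) = 2^2 × 7 × 17 = 476.
Rotations for period 238: 476 / 238 = 2.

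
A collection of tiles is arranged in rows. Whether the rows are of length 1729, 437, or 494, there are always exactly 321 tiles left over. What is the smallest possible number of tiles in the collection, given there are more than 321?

N − 321 must be a common multiple of 1729, 437, and 494.
1729 = 7 × 13 × 19
437 = 19 × 23
494 = 2 × 13 × 19
LCM(1729, 437, 494) = 2 × 7 × 13 × 19 × 23 = 79534.
Smallest N > 321 is LCM + 321 = 79534 + 321 = 79855.

79855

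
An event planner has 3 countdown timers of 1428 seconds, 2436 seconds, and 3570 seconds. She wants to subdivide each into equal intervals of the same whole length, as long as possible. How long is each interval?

42 seconds

The interval must divide each timer length; the longest such is the gcd.
1428 = 2^2 × 3 × 7 × 17
2436 = 2^2 × 3 × 7 × 29
3570 = 2 × 3 × 5 × 7 × 17
gcd(1428, 2436, 3570) = 2 × 3 × 7 = 42.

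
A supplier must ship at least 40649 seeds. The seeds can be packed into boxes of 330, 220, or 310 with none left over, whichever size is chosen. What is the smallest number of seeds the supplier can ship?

The number of seeds must be a common multiple of 330, 220, and 310, so a multiple of their LCM.
330 = 2 × 3 × 5 × 11
220 = 2^2 × 5 × 11
310 = 2 × 5 × 31
LCM(330, 220, 310) = 2^2 × 3 × 5 × 11 × 31 = 20460.
Smallest multiple of 20460 that is ≥ 40649: ⌈40649/20460⌉ × 20460 = 2 × 20460 = 40920.

40920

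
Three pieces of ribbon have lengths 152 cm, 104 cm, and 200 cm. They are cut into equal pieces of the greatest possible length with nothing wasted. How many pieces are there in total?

Piece length = gcd(152, 104, 200).
152 = 2^3 × 19
104 = 2^3 × 13
200 = 2^3 × 5^2
gcd(152, 104, 200) = 2^3 = 8.
Total pieces = 152/8 + 104/8 + 200/8 = 19 + 13 + 25 = 57.

57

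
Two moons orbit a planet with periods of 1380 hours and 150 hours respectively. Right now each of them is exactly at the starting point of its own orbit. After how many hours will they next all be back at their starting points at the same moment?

We need the least common multiple of the intervals.
1380 = 2^2 × 3 × 5 × 23
150 = 2 × 3 × 5^2
LCM(1380, 150) = 2^2 × 3 × 5^2 × 23 = 6900.

6900 hours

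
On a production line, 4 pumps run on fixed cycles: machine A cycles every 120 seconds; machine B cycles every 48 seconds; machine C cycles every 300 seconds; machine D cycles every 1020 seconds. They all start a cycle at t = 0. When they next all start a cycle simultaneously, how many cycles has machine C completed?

All finish a whole number of cycles simultaneously at t = LCM of the periods.
120 = 2^3 × 3 × 5
48 = 2^4 × 3
300 = 2^2 × 3 × 5^2
1020 = 2^2 × 3 × 5 × 17
LCM(120, 48, 300, 1020) = 2^4 × 3 × 5^2 × 17 = 20400.
Cycles for period 300: 20400 / 300 = 68.

68 cycles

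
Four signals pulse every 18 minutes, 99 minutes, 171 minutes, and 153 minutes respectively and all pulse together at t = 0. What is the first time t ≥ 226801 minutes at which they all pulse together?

255816 minutes

Joint pulses occur at multiples of LCM(18, 99, 171, 153).
18 = 2 × 3^2
99 = 3^2 × 11
171 = 3^2 × 19
153 = 3^2 × 17
LCM(18, 99, 171, 153) = 2 × 3^2 × 11 × 17 × 19 = 63954.
Smallest multiple of 63954 that is ≥ 226801: ⌈226801/63954⌉ × 63954 = 4 × 63954 = 255816.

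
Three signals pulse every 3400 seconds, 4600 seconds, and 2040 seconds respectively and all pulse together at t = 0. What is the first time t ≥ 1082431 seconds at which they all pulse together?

1173000 seconds

Joint pulses occur at multiples of LCM(3400, 4600, 2040).
3400 = 2^3 × 5^2 × 17
4600 = 2^3 × 5^2 × 23
2040 = 2^3 × 3 × 5 × 17
LCM(3400, 4600, 2040) = 2^3 × 3 × 5^2 × 17 × 23 = 234600.
Smallest multiple of 234600 that is ≥ 1082431: ⌈1082431/234600⌉ × 234600 = 5 × 234600 = 1173000.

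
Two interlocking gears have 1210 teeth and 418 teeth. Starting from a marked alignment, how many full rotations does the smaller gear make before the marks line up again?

55 rotations

All finish a whole number of cycles simultaneously at t = LCM of the periods.
1210 = 2 × 5 × 11^2
418 = 2 × 11 × 19
LCM(1210, 418) = 2 × 5 × 11^2 × 19 = 22990.
Rotations for period 418: 22990 / 418 = 55.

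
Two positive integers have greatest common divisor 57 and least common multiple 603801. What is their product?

34416657

For any two positive integers, gcd × lcm = product = 57 × 603801 = 34416657.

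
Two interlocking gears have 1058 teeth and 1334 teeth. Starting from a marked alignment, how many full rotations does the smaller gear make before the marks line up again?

29 rotations

The first common completion time is the LCM of the periods.
1058 = 2 × 23^2
1334 = 2 × 23 × 29
LCM(1058, 1334) = 2 × 23^2 × 29 = 30682.
Rotations for period 1058: 30682 / 1058 = 29.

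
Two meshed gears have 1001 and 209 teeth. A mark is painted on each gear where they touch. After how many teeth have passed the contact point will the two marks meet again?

19019 teeth

The first simultaneous occurrence is after LCM of the individual periods.
1001 = 7 × 11 × 13
209 = 11 × 19
LCM(1001, 209) = 7 × 11 × 13 × 19 = 19019.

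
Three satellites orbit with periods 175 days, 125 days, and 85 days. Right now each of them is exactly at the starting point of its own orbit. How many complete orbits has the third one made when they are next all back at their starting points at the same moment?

The first common completion time is the LCM of the periods.
175 = 5^2 × 7
125 = 5^3
85 = 5 × 17
LCM(175, 125, 85) = 5^3 × 7 × 17 = 14875.
Orbits for period 85: 14875 / 85 = 175.

175 orbits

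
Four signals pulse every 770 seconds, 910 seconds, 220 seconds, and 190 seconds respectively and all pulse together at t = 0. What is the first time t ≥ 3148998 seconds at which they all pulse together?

3423420 seconds

Joint pulses occur at multiples of LCM(770, 910, 220, 190).
770 = 2 × 5 × 7 × 11
910 = 2 × 5 × 7 × 13
220 = 2^2 × 5 × 11
190 = 2 × 5 × 19
LCM(770, 910, 220, 190) = 2^2 × 5 × 7 × 11 × 13 × 19 = 380380.
Smallest multiple of 380380 that is ≥ 3148998: ⌈3148998/380380⌉ × 380380 = 9 × 380380 = 3423420.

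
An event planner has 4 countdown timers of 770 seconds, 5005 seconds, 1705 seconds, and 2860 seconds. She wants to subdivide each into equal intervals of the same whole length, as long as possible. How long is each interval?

The interval must divide each timer length; the longest such is the gcd.
770 = 2 × 5 × 7 × 11
5005 = 5 × 7 × 11 × 13
1705 = 5 × 11 × 31
2860 = 2^2 × 5 × 11 × 13
gcd(770, 5005, 1705, 2860) = 5 × 11 = 55.

55 seconds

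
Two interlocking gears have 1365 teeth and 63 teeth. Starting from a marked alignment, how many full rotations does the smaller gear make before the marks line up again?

65 rotations

They are all back at their starting positions together after one LCM of the periods.
1365 = 3 × 5 × 7 × 13
63 = 3^2 × 7
LCM(1365, 63) = 3^2 × 5 × 7 × 13 = 4095.
Rotations for period 63: 4095 / 63 = 65.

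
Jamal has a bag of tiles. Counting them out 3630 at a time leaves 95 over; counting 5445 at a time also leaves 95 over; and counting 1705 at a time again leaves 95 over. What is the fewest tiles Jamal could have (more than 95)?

337685

N − 95 must be a common multiple of 3630, 5445, and 1705.
3630 = 2 × 3 × 5 × 11^2
5445 = 3^2 × 5 × 11^2
1705 = 5 × 11 × 31
LCM(3630, 5445, 1705) = 2 × 3^2 × 5 × 11^2 × 31 = 337590.
Smallest N > 95 is LCM + 95 = 337590 + 95 = 337685.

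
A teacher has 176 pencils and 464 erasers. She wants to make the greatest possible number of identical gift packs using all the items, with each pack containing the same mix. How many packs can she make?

16 packs

By the Euclidean algorithm:
464 = 2 × 176 + 112
176 = 1 × 112 + 64
112 = 1 × 64 + 48
64 = 1 × 48 + 16
48 = 3 × 16 + 0
gcd(176, 464) = 16.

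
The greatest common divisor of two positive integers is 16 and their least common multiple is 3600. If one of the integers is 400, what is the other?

For two integers, gcd × lcm = product, so the other is (16 × 3600) / 400 = 57600 / 400 = 144.

144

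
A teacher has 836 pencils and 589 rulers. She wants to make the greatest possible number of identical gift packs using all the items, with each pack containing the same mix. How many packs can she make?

The pack count must divide each quantity, so the greatest is gcd(836, 589).
836 = 2^2 × 11 × 19
589 = 19 × 31
gcd(836, 589) = 19.

19 packs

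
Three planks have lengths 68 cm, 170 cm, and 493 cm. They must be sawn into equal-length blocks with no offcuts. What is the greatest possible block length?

17 cm

This is the greatest common divisor of 68, 170, and 493.
68 = 2^2 × 17
170 = 2 × 5 × 17
493 = 17 × 29
gcd(68, 170, 493) = 17.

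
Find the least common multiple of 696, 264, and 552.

696 = 2^3 × 3 × 29
264 = 2^3 × 3 × 11
552 = 2^3 × 3 × 23
LCM(696, 264, 552) = 2^3 × 3 × 11 × 23 × 29 = 176088.

176088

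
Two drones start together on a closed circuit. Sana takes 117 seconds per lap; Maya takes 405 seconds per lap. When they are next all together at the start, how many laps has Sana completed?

All finish a whole number of cycles simultaneously at t = LCM of the periods.
117 = 3^2 × 13
405 = 3^4 × 5
LCM(117, 405) = 3^4 × 5 × 13 = 5265.
Laps for period 117: 5265 / 117 = 45.

45 laps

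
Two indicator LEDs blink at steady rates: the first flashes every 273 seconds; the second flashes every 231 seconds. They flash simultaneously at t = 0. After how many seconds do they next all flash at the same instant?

3003 seconds

The first simultaneous occurrence is after LCM of the individual periods.
273 = 3 × 7 × 13
231 = 3 × 7 × 11
LCM(273, 231) = 3 × 7 × 11 × 13 = 3003.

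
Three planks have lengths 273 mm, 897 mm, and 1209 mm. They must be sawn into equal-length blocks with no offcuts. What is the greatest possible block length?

39 mm

This is the greatest common divisor of 273, 897, and 1209.
273 = 3 × 7 × 13
897 = 3 × 13 × 23
1209 = 3 × 13 × 31
gcd(273, 897, 1209) = 3 × 13 = 39.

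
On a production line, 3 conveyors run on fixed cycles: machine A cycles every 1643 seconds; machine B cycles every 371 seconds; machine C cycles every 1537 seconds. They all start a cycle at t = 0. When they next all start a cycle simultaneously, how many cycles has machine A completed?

203 cycles

The first common completion time is the LCM of the periods.
1643 = 31 × 53
371 = 7 × 53
1537 = 29 × 53
LCM(1643, 371, 1537) = 7 × 29 × 31 × 53 = 333529.
Cycles for period 1643: 333529 / 1643 = 203.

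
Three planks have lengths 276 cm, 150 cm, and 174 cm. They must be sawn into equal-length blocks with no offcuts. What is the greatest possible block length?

6 cm

This is the greatest common divisor of 276, 150, and 174.
276 = 2^2 × 3 × 23
150 = 2 × 3 × 5^2
174 = 2 × 3 × 29
gcd(276, 150, 174) = 2 × 3 = 6.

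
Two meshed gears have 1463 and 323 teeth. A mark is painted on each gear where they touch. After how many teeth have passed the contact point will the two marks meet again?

24871 teeth

We need the least common multiple of the intervals.
1463 = 7 × 11 × 19
323 = 17 × 19
LCM(1463, 323) = 7 × 11 × 17 × 19 = 24871.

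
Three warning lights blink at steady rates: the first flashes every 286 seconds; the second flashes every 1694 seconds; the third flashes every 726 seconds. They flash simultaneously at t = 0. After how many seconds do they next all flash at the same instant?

We need the least common multiple of the intervals.
286 = 2 × 11 × 13
1694 = 2 × 7 × 11^2
726 = 2 × 3 × 11^2
LCM(286, 1694, 726) = 2 × 3 × 7 × 11^2 × 13 = 66066.

66066 seconds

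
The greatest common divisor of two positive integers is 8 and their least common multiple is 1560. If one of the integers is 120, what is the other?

104

For two integers, gcd × lcm = product, so the other is (8 × 1560) / 120 = 12480 / 120 = 104.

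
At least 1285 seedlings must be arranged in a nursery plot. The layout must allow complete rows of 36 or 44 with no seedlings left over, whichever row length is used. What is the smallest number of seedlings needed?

The number of seedlings must be a common multiple of 36 and 44, so a multiple of their LCM.
36 = 2^2 × 3^2
44 = 2^2 × 11
LCM(36, 44) = 2^2 × 3^2 × 11 = 396.
Smallest multiple of 396 that is ≥ 1285: ⌈1285/396⌉ × 396 = 4 × 396 = 1584.

1584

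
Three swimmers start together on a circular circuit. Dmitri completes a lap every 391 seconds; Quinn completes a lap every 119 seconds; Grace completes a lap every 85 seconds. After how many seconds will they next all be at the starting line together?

13685 seconds

The first simultaneous occurrence is after LCM of the individual periods.
391 = 17 × 23
119 = 7 × 17
85 = 5 × 17
LCM(391, 119, 85) = 5 × 7 × 17 × 23 = 13685.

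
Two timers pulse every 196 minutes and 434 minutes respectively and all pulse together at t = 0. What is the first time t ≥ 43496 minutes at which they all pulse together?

48608 minutes

Joint pulses occur at multiples of LCM(196, 434).
196 = 2^2 × 7^2
434 = 2 × 7 × 31
LCM(196, 434) = 2^2 × 7^2 × 31 = 6076.
Smallest multiple of 6076 that is ≥ 43496: ⌈43496/6076⌉ × 6076 = 8 × 6076 = 48608.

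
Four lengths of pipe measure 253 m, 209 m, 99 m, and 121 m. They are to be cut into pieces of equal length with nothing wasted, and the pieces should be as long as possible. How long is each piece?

Each piece length must divide every original length, so the longest possible is gcd(253, 209, 99, 121).
253 = 11 × 23
209 = 11 × 19
99 = 3^2 × 11
121 = 11^2
gcd(253, 209, 99, 121) = 11.

11 m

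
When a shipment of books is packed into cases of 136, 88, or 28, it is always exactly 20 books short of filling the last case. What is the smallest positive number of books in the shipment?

Being 20 short of a full case of size k means N ≡ −20 (mod k), i.e. N + 20 is a multiple of each size.
136 = 2^3 × 17
88 = 2^3 × 11
28 = 2^2 × 7
LCM(136, 88, 28) = 2^3 × 7 × 11 × 17 = 10472.
Smallest positive N is 10472 − 20 = 10452.

10452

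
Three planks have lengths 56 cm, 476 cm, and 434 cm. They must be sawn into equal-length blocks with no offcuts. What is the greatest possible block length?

This is the greatest common divisor of 56, 476, and 434.
56 = 2^3 × 7
476 = 2^2 × 7 × 17
434 = 2 × 7 × 31
gcd(56, 476, 434) = 2 × 7 = 14.

14 cm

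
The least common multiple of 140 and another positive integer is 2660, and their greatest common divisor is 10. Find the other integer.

190

gcd × lcm = product of the two integers, so the other integer is (10 × 2660) / 140 = 190.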